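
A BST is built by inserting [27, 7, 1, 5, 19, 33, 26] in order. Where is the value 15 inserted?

Starting tree (level order): [27, 7, 33, 1, 19, None, None, None, 5, None, 26]
Insertion path: 27 -> 7 -> 19
Result: insert 15 as left child of 19
Final tree (level order): [27, 7, 33, 1, 19, None, None, None, 5, 15, 26]


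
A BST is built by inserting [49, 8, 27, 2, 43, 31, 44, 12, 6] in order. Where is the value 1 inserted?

Starting tree (level order): [49, 8, None, 2, 27, None, 6, 12, 43, None, None, None, None, 31, 44]
Insertion path: 49 -> 8 -> 2
Result: insert 1 as left child of 2
Final tree (level order): [49, 8, None, 2, 27, 1, 6, 12, 43, None, None, None, None, None, None, 31, 44]


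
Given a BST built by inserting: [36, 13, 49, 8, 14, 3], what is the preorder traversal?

Tree insertion order: [36, 13, 49, 8, 14, 3]
Tree (level-order array): [36, 13, 49, 8, 14, None, None, 3]
Preorder traversal: [36, 13, 8, 3, 14, 49]


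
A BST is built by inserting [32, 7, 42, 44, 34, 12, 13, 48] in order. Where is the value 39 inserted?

Starting tree (level order): [32, 7, 42, None, 12, 34, 44, None, 13, None, None, None, 48]
Insertion path: 32 -> 42 -> 34
Result: insert 39 as right child of 34
Final tree (level order): [32, 7, 42, None, 12, 34, 44, None, 13, None, 39, None, 48]


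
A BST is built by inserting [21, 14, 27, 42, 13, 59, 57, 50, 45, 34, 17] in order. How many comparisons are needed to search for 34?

Search path for 34: 21 -> 27 -> 42 -> 34
Found: True
Comparisons: 4


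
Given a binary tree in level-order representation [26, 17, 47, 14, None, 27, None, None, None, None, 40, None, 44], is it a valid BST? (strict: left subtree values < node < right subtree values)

Level-order array: [26, 17, 47, 14, None, 27, None, None, None, None, 40, None, 44]
Validate using subtree bounds (lo, hi): at each node, require lo < value < hi,
then recurse left with hi=value and right with lo=value.
Preorder trace (stopping at first violation):
  at node 26 with bounds (-inf, +inf): OK
  at node 17 with bounds (-inf, 26): OK
  at node 14 with bounds (-inf, 17): OK
  at node 47 with bounds (26, +inf): OK
  at node 27 with bounds (26, 47): OK
  at node 40 with bounds (27, 47): OK
  at node 44 with bounds (40, 47): OK
No violation found at any node.
Result: Valid BST


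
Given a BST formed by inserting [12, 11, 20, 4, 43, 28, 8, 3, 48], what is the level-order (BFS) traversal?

Tree insertion order: [12, 11, 20, 4, 43, 28, 8, 3, 48]
Tree (level-order array): [12, 11, 20, 4, None, None, 43, 3, 8, 28, 48]
BFS from the root, enqueuing left then right child of each popped node:
  queue [12] -> pop 12, enqueue [11, 20], visited so far: [12]
  queue [11, 20] -> pop 11, enqueue [4], visited so far: [12, 11]
  queue [20, 4] -> pop 20, enqueue [43], visited so far: [12, 11, 20]
  queue [4, 43] -> pop 4, enqueue [3, 8], visited so far: [12, 11, 20, 4]
  queue [43, 3, 8] -> pop 43, enqueue [28, 48], visited so far: [12, 11, 20, 4, 43]
  queue [3, 8, 28, 48] -> pop 3, enqueue [none], visited so far: [12, 11, 20, 4, 43, 3]
  queue [8, 28, 48] -> pop 8, enqueue [none], visited so far: [12, 11, 20, 4, 43, 3, 8]
  queue [28, 48] -> pop 28, enqueue [none], visited so far: [12, 11, 20, 4, 43, 3, 8, 28]
  queue [48] -> pop 48, enqueue [none], visited so far: [12, 11, 20, 4, 43, 3, 8, 28, 48]
Result: [12, 11, 20, 4, 43, 3, 8, 28, 48]


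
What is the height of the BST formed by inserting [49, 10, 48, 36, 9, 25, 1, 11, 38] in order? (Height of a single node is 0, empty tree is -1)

Insertion order: [49, 10, 48, 36, 9, 25, 1, 11, 38]
Tree (level-order array): [49, 10, None, 9, 48, 1, None, 36, None, None, None, 25, 38, 11]
Compute height bottom-up (empty subtree = -1):
  height(1) = 1 + max(-1, -1) = 0
  height(9) = 1 + max(0, -1) = 1
  height(11) = 1 + max(-1, -1) = 0
  height(25) = 1 + max(0, -1) = 1
  height(38) = 1 + max(-1, -1) = 0
  height(36) = 1 + max(1, 0) = 2
  height(48) = 1 + max(2, -1) = 3
  height(10) = 1 + max(1, 3) = 4
  height(49) = 1 + max(4, -1) = 5
Height = 5


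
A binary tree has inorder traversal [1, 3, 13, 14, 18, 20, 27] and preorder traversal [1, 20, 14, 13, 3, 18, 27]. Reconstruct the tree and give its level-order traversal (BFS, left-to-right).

Inorder:  [1, 3, 13, 14, 18, 20, 27]
Preorder: [1, 20, 14, 13, 3, 18, 27]
Algorithm: preorder visits root first, so consume preorder in order;
for each root, split the current inorder slice at that value into
left-subtree inorder and right-subtree inorder, then recurse.
Recursive splits:
  root=1; inorder splits into left=[], right=[3, 13, 14, 18, 20, 27]
  root=20; inorder splits into left=[3, 13, 14, 18], right=[27]
  root=14; inorder splits into left=[3, 13], right=[18]
  root=13; inorder splits into left=[3], right=[]
  root=3; inorder splits into left=[], right=[]
  root=18; inorder splits into left=[], right=[]
  root=27; inorder splits into left=[], right=[]
Reconstructed level-order: [1, 20, 14, 27, 13, 18, 3]


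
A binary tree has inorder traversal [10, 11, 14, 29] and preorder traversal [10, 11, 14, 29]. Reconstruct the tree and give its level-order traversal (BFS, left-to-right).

Inorder:  [10, 11, 14, 29]
Preorder: [10, 11, 14, 29]
Algorithm: preorder visits root first, so consume preorder in order;
for each root, split the current inorder slice at that value into
left-subtree inorder and right-subtree inorder, then recurse.
Recursive splits:
  root=10; inorder splits into left=[], right=[11, 14, 29]
  root=11; inorder splits into left=[], right=[14, 29]
  root=14; inorder splits into left=[], right=[29]
  root=29; inorder splits into left=[], right=[]
Reconstructed level-order: [10, 11, 14, 29]


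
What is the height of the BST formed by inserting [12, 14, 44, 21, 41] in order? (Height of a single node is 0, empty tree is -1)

Insertion order: [12, 14, 44, 21, 41]
Tree (level-order array): [12, None, 14, None, 44, 21, None, None, 41]
Compute height bottom-up (empty subtree = -1):
  height(41) = 1 + max(-1, -1) = 0
  height(21) = 1 + max(-1, 0) = 1
  height(44) = 1 + max(1, -1) = 2
  height(14) = 1 + max(-1, 2) = 3
  height(12) = 1 + max(-1, 3) = 4
Height = 4


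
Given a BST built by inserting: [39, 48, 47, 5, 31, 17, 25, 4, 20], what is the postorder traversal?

Tree insertion order: [39, 48, 47, 5, 31, 17, 25, 4, 20]
Tree (level-order array): [39, 5, 48, 4, 31, 47, None, None, None, 17, None, None, None, None, 25, 20]
Postorder traversal: [4, 20, 25, 17, 31, 5, 47, 48, 39]


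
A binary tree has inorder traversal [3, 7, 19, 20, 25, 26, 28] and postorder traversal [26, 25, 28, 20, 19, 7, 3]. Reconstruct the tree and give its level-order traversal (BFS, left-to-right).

Inorder:   [3, 7, 19, 20, 25, 26, 28]
Postorder: [26, 25, 28, 20, 19, 7, 3]
Algorithm: postorder visits root last, so walk postorder right-to-left;
each value is the root of the current inorder slice — split it at that
value, recurse on the right subtree first, then the left.
Recursive splits:
  root=3; inorder splits into left=[], right=[7, 19, 20, 25, 26, 28]
  root=7; inorder splits into left=[], right=[19, 20, 25, 26, 28]
  root=19; inorder splits into left=[], right=[20, 25, 26, 28]
  root=20; inorder splits into left=[], right=[25, 26, 28]
  root=28; inorder splits into left=[25, 26], right=[]
  root=25; inorder splits into left=[], right=[26]
  root=26; inorder splits into left=[], right=[]
Reconstructed level-order: [3, 7, 19, 20, 28, 25, 26]


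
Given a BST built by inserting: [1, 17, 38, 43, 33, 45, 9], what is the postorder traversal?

Tree insertion order: [1, 17, 38, 43, 33, 45, 9]
Tree (level-order array): [1, None, 17, 9, 38, None, None, 33, 43, None, None, None, 45]
Postorder traversal: [9, 33, 45, 43, 38, 17, 1]


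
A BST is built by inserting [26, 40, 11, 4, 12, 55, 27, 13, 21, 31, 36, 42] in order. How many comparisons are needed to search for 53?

Search path for 53: 26 -> 40 -> 55 -> 42
Found: False
Comparisons: 4


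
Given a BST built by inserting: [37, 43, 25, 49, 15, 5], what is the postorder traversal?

Tree insertion order: [37, 43, 25, 49, 15, 5]
Tree (level-order array): [37, 25, 43, 15, None, None, 49, 5]
Postorder traversal: [5, 15, 25, 49, 43, 37]


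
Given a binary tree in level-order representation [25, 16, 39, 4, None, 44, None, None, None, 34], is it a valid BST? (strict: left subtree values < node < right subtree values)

Level-order array: [25, 16, 39, 4, None, 44, None, None, None, 34]
Validate using subtree bounds (lo, hi): at each node, require lo < value < hi,
then recurse left with hi=value and right with lo=value.
Preorder trace (stopping at first violation):
  at node 25 with bounds (-inf, +inf): OK
  at node 16 with bounds (-inf, 25): OK
  at node 4 with bounds (-inf, 16): OK
  at node 39 with bounds (25, +inf): OK
  at node 44 with bounds (25, 39): VIOLATION
Node 44 violates its bound: not (25 < 44 < 39).
Result: Not a valid BST


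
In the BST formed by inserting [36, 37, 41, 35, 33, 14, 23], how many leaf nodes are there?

Tree built from: [36, 37, 41, 35, 33, 14, 23]
Tree (level-order array): [36, 35, 37, 33, None, None, 41, 14, None, None, None, None, 23]
Rule: A leaf has 0 children.
Per-node child counts:
  node 36: 2 child(ren)
  node 35: 1 child(ren)
  node 33: 1 child(ren)
  node 14: 1 child(ren)
  node 23: 0 child(ren)
  node 37: 1 child(ren)
  node 41: 0 child(ren)
Matching nodes: [23, 41]
Count of leaf nodes: 2


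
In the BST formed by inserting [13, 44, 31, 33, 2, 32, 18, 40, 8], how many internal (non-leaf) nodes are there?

Tree built from: [13, 44, 31, 33, 2, 32, 18, 40, 8]
Tree (level-order array): [13, 2, 44, None, 8, 31, None, None, None, 18, 33, None, None, 32, 40]
Rule: An internal node has at least one child.
Per-node child counts:
  node 13: 2 child(ren)
  node 2: 1 child(ren)
  node 8: 0 child(ren)
  node 44: 1 child(ren)
  node 31: 2 child(ren)
  node 18: 0 child(ren)
  node 33: 2 child(ren)
  node 32: 0 child(ren)
  node 40: 0 child(ren)
Matching nodes: [13, 2, 44, 31, 33]
Count of internal (non-leaf) nodes: 5


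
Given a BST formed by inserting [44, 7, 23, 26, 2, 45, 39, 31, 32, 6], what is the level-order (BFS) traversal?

Tree insertion order: [44, 7, 23, 26, 2, 45, 39, 31, 32, 6]
Tree (level-order array): [44, 7, 45, 2, 23, None, None, None, 6, None, 26, None, None, None, 39, 31, None, None, 32]
BFS from the root, enqueuing left then right child of each popped node:
  queue [44] -> pop 44, enqueue [7, 45], visited so far: [44]
  queue [7, 45] -> pop 7, enqueue [2, 23], visited so far: [44, 7]
  queue [45, 2, 23] -> pop 45, enqueue [none], visited so far: [44, 7, 45]
  queue [2, 23] -> pop 2, enqueue [6], visited so far: [44, 7, 45, 2]
  queue [23, 6] -> pop 23, enqueue [26], visited so far: [44, 7, 45, 2, 23]
  queue [6, 26] -> pop 6, enqueue [none], visited so far: [44, 7, 45, 2, 23, 6]
  queue [26] -> pop 26, enqueue [39], visited so far: [44, 7, 45, 2, 23, 6, 26]
  queue [39] -> pop 39, enqueue [31], visited so far: [44, 7, 45, 2, 23, 6, 26, 39]
  queue [31] -> pop 31, enqueue [32], visited so far: [44, 7, 45, 2, 23, 6, 26, 39, 31]
  queue [32] -> pop 32, enqueue [none], visited so far: [44, 7, 45, 2, 23, 6, 26, 39, 31, 32]
Result: [44, 7, 45, 2, 23, 6, 26, 39, 31, 32]


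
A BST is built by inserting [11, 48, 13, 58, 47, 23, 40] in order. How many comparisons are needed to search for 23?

Search path for 23: 11 -> 48 -> 13 -> 47 -> 23
Found: True
Comparisons: 5


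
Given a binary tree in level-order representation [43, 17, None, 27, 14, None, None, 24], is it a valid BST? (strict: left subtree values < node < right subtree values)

Level-order array: [43, 17, None, 27, 14, None, None, 24]
Validate using subtree bounds (lo, hi): at each node, require lo < value < hi,
then recurse left with hi=value and right with lo=value.
Preorder trace (stopping at first violation):
  at node 43 with bounds (-inf, +inf): OK
  at node 17 with bounds (-inf, 43): OK
  at node 27 with bounds (-inf, 17): VIOLATION
Node 27 violates its bound: not (-inf < 27 < 17).
Result: Not a valid BST


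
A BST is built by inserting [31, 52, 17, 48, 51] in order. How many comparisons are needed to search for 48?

Search path for 48: 31 -> 52 -> 48
Found: True
Comparisons: 3


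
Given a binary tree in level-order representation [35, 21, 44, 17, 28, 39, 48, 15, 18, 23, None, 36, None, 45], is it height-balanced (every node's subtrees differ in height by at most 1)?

Tree (level-order array): [35, 21, 44, 17, 28, 39, 48, 15, 18, 23, None, 36, None, 45]
Definition: a tree is height-balanced if, at every node, |h(left) - h(right)| <= 1 (empty subtree has height -1).
Bottom-up per-node check:
  node 15: h_left=-1, h_right=-1, diff=0 [OK], height=0
  node 18: h_left=-1, h_right=-1, diff=0 [OK], height=0
  node 17: h_left=0, h_right=0, diff=0 [OK], height=1
  node 23: h_left=-1, h_right=-1, diff=0 [OK], height=0
  node 28: h_left=0, h_right=-1, diff=1 [OK], height=1
  node 21: h_left=1, h_right=1, diff=0 [OK], height=2
  node 36: h_left=-1, h_right=-1, diff=0 [OK], height=0
  node 39: h_left=0, h_right=-1, diff=1 [OK], height=1
  node 45: h_left=-1, h_right=-1, diff=0 [OK], height=0
  node 48: h_left=0, h_right=-1, diff=1 [OK], height=1
  node 44: h_left=1, h_right=1, diff=0 [OK], height=2
  node 35: h_left=2, h_right=2, diff=0 [OK], height=3
All nodes satisfy the balance condition.
Result: Balanced


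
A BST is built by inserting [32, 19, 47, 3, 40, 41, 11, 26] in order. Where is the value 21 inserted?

Starting tree (level order): [32, 19, 47, 3, 26, 40, None, None, 11, None, None, None, 41]
Insertion path: 32 -> 19 -> 26
Result: insert 21 as left child of 26
Final tree (level order): [32, 19, 47, 3, 26, 40, None, None, 11, 21, None, None, 41]


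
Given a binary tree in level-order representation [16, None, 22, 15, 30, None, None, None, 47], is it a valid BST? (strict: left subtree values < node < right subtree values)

Level-order array: [16, None, 22, 15, 30, None, None, None, 47]
Validate using subtree bounds (lo, hi): at each node, require lo < value < hi,
then recurse left with hi=value and right with lo=value.
Preorder trace (stopping at first violation):
  at node 16 with bounds (-inf, +inf): OK
  at node 22 with bounds (16, +inf): OK
  at node 15 with bounds (16, 22): VIOLATION
Node 15 violates its bound: not (16 < 15 < 22).
Result: Not a valid BST


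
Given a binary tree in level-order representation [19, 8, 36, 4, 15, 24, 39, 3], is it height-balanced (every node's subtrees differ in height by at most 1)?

Tree (level-order array): [19, 8, 36, 4, 15, 24, 39, 3]
Definition: a tree is height-balanced if, at every node, |h(left) - h(right)| <= 1 (empty subtree has height -1).
Bottom-up per-node check:
  node 3: h_left=-1, h_right=-1, diff=0 [OK], height=0
  node 4: h_left=0, h_right=-1, diff=1 [OK], height=1
  node 15: h_left=-1, h_right=-1, diff=0 [OK], height=0
  node 8: h_left=1, h_right=0, diff=1 [OK], height=2
  node 24: h_left=-1, h_right=-1, diff=0 [OK], height=0
  node 39: h_left=-1, h_right=-1, diff=0 [OK], height=0
  node 36: h_left=0, h_right=0, diff=0 [OK], height=1
  node 19: h_left=2, h_right=1, diff=1 [OK], height=3
All nodes satisfy the balance condition.
Result: Balanced


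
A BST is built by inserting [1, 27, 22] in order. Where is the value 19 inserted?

Starting tree (level order): [1, None, 27, 22]
Insertion path: 1 -> 27 -> 22
Result: insert 19 as left child of 22
Final tree (level order): [1, None, 27, 22, None, 19]


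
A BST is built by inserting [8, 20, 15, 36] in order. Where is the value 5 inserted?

Starting tree (level order): [8, None, 20, 15, 36]
Insertion path: 8
Result: insert 5 as left child of 8
Final tree (level order): [8, 5, 20, None, None, 15, 36]


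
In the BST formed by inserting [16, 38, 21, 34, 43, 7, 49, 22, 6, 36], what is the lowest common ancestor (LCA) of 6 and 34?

Tree insertion order: [16, 38, 21, 34, 43, 7, 49, 22, 6, 36]
Tree (level-order array): [16, 7, 38, 6, None, 21, 43, None, None, None, 34, None, 49, 22, 36]
In a BST, the LCA of p=6, q=34 is the first node v on the
root-to-leaf path with p <= v <= q (go left if both < v, right if both > v).
Walk from root:
  at 16: 6 <= 16 <= 34, this is the LCA
LCA = 16


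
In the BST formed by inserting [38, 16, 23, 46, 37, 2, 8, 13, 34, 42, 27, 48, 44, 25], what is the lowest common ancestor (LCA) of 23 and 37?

Tree insertion order: [38, 16, 23, 46, 37, 2, 8, 13, 34, 42, 27, 48, 44, 25]
Tree (level-order array): [38, 16, 46, 2, 23, 42, 48, None, 8, None, 37, None, 44, None, None, None, 13, 34, None, None, None, None, None, 27, None, 25]
In a BST, the LCA of p=23, q=37 is the first node v on the
root-to-leaf path with p <= v <= q (go left if both < v, right if both > v).
Walk from root:
  at 38: both 23 and 37 < 38, go left
  at 16: both 23 and 37 > 16, go right
  at 23: 23 <= 23 <= 37, this is the LCA
LCA = 23


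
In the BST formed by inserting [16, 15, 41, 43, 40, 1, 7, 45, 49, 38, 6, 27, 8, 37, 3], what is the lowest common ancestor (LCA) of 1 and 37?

Tree insertion order: [16, 15, 41, 43, 40, 1, 7, 45, 49, 38, 6, 27, 8, 37, 3]
Tree (level-order array): [16, 15, 41, 1, None, 40, 43, None, 7, 38, None, None, 45, 6, 8, 27, None, None, 49, 3, None, None, None, None, 37]
In a BST, the LCA of p=1, q=37 is the first node v on the
root-to-leaf path with p <= v <= q (go left if both < v, right if both > v).
Walk from root:
  at 16: 1 <= 16 <= 37, this is the LCA
LCA = 16


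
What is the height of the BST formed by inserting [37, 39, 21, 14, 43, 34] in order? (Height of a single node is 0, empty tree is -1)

Insertion order: [37, 39, 21, 14, 43, 34]
Tree (level-order array): [37, 21, 39, 14, 34, None, 43]
Compute height bottom-up (empty subtree = -1):
  height(14) = 1 + max(-1, -1) = 0
  height(34) = 1 + max(-1, -1) = 0
  height(21) = 1 + max(0, 0) = 1
  height(43) = 1 + max(-1, -1) = 0
  height(39) = 1 + max(-1, 0) = 1
  height(37) = 1 + max(1, 1) = 2
Height = 2


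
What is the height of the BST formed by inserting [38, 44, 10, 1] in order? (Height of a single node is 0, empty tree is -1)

Insertion order: [38, 44, 10, 1]
Tree (level-order array): [38, 10, 44, 1]
Compute height bottom-up (empty subtree = -1):
  height(1) = 1 + max(-1, -1) = 0
  height(10) = 1 + max(0, -1) = 1
  height(44) = 1 + max(-1, -1) = 0
  height(38) = 1 + max(1, 0) = 2
Height = 2


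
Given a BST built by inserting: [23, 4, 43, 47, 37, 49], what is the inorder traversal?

Tree insertion order: [23, 4, 43, 47, 37, 49]
Tree (level-order array): [23, 4, 43, None, None, 37, 47, None, None, None, 49]
Inorder traversal: [4, 23, 37, 43, 47, 49]


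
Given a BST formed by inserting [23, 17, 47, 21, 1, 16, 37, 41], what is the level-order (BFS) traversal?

Tree insertion order: [23, 17, 47, 21, 1, 16, 37, 41]
Tree (level-order array): [23, 17, 47, 1, 21, 37, None, None, 16, None, None, None, 41]
BFS from the root, enqueuing left then right child of each popped node:
  queue [23] -> pop 23, enqueue [17, 47], visited so far: [23]
  queue [17, 47] -> pop 17, enqueue [1, 21], visited so far: [23, 17]
  queue [47, 1, 21] -> pop 47, enqueue [37], visited so far: [23, 17, 47]
  queue [1, 21, 37] -> pop 1, enqueue [16], visited so far: [23, 17, 47, 1]
  queue [21, 37, 16] -> pop 21, enqueue [none], visited so far: [23, 17, 47, 1, 21]
  queue [37, 16] -> pop 37, enqueue [41], visited so far: [23, 17, 47, 1, 21, 37]
  queue [16, 41] -> pop 16, enqueue [none], visited so far: [23, 17, 47, 1, 21, 37, 16]
  queue [41] -> pop 41, enqueue [none], visited so far: [23, 17, 47, 1, 21, 37, 16, 41]
Result: [23, 17, 47, 1, 21, 37, 16, 41]


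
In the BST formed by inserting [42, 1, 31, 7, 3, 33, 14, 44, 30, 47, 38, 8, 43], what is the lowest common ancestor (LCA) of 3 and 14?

Tree insertion order: [42, 1, 31, 7, 3, 33, 14, 44, 30, 47, 38, 8, 43]
Tree (level-order array): [42, 1, 44, None, 31, 43, 47, 7, 33, None, None, None, None, 3, 14, None, 38, None, None, 8, 30]
In a BST, the LCA of p=3, q=14 is the first node v on the
root-to-leaf path with p <= v <= q (go left if both < v, right if both > v).
Walk from root:
  at 42: both 3 and 14 < 42, go left
  at 1: both 3 and 14 > 1, go right
  at 31: both 3 and 14 < 31, go left
  at 7: 3 <= 7 <= 14, this is the LCA
LCA = 7


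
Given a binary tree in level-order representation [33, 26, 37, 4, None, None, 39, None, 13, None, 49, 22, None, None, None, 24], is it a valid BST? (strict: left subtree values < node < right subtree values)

Level-order array: [33, 26, 37, 4, None, None, 39, None, 13, None, 49, 22, None, None, None, 24]
Validate using subtree bounds (lo, hi): at each node, require lo < value < hi,
then recurse left with hi=value and right with lo=value.
Preorder trace (stopping at first violation):
  at node 33 with bounds (-inf, +inf): OK
  at node 26 with bounds (-inf, 33): OK
  at node 4 with bounds (-inf, 26): OK
  at node 13 with bounds (4, 26): OK
  at node 22 with bounds (4, 13): VIOLATION
Node 22 violates its bound: not (4 < 22 < 13).
Result: Not a valid BST


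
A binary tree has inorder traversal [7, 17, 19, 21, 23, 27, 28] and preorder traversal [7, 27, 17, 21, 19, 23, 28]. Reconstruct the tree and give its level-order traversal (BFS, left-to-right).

Inorder:  [7, 17, 19, 21, 23, 27, 28]
Preorder: [7, 27, 17, 21, 19, 23, 28]
Algorithm: preorder visits root first, so consume preorder in order;
for each root, split the current inorder slice at that value into
left-subtree inorder and right-subtree inorder, then recurse.
Recursive splits:
  root=7; inorder splits into left=[], right=[17, 19, 21, 23, 27, 28]
  root=27; inorder splits into left=[17, 19, 21, 23], right=[28]
  root=17; inorder splits into left=[], right=[19, 21, 23]
  root=21; inorder splits into left=[19], right=[23]
  root=19; inorder splits into left=[], right=[]
  root=23; inorder splits into left=[], right=[]
  root=28; inorder splits into left=[], right=[]
Reconstructed level-order: [7, 27, 17, 28, 21, 19, 23]


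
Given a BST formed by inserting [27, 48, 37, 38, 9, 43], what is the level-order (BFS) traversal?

Tree insertion order: [27, 48, 37, 38, 9, 43]
Tree (level-order array): [27, 9, 48, None, None, 37, None, None, 38, None, 43]
BFS from the root, enqueuing left then right child of each popped node:
  queue [27] -> pop 27, enqueue [9, 48], visited so far: [27]
  queue [9, 48] -> pop 9, enqueue [none], visited so far: [27, 9]
  queue [48] -> pop 48, enqueue [37], visited so far: [27, 9, 48]
  queue [37] -> pop 37, enqueue [38], visited so far: [27, 9, 48, 37]
  queue [38] -> pop 38, enqueue [43], visited so far: [27, 9, 48, 37, 38]
  queue [43] -> pop 43, enqueue [none], visited so far: [27, 9, 48, 37, 38, 43]
Result: [27, 9, 48, 37, 38, 43]


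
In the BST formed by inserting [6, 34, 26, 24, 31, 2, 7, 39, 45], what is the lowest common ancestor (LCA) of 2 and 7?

Tree insertion order: [6, 34, 26, 24, 31, 2, 7, 39, 45]
Tree (level-order array): [6, 2, 34, None, None, 26, 39, 24, 31, None, 45, 7]
In a BST, the LCA of p=2, q=7 is the first node v on the
root-to-leaf path with p <= v <= q (go left if both < v, right if both > v).
Walk from root:
  at 6: 2 <= 6 <= 7, this is the LCA
LCA = 6


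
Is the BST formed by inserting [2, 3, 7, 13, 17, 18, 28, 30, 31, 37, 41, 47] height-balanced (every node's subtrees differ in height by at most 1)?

Tree (level-order array): [2, None, 3, None, 7, None, 13, None, 17, None, 18, None, 28, None, 30, None, 31, None, 37, None, 41, None, 47]
Definition: a tree is height-balanced if, at every node, |h(left) - h(right)| <= 1 (empty subtree has height -1).
Bottom-up per-node check:
  node 47: h_left=-1, h_right=-1, diff=0 [OK], height=0
  node 41: h_left=-1, h_right=0, diff=1 [OK], height=1
  node 37: h_left=-1, h_right=1, diff=2 [FAIL (|-1-1|=2 > 1)], height=2
  node 31: h_left=-1, h_right=2, diff=3 [FAIL (|-1-2|=3 > 1)], height=3
  node 30: h_left=-1, h_right=3, diff=4 [FAIL (|-1-3|=4 > 1)], height=4
  node 28: h_left=-1, h_right=4, diff=5 [FAIL (|-1-4|=5 > 1)], height=5
  node 18: h_left=-1, h_right=5, diff=6 [FAIL (|-1-5|=6 > 1)], height=6
  node 17: h_left=-1, h_right=6, diff=7 [FAIL (|-1-6|=7 > 1)], height=7
  node 13: h_left=-1, h_right=7, diff=8 [FAIL (|-1-7|=8 > 1)], height=8
  node 7: h_left=-1, h_right=8, diff=9 [FAIL (|-1-8|=9 > 1)], height=9
  node 3: h_left=-1, h_right=9, diff=10 [FAIL (|-1-9|=10 > 1)], height=10
  node 2: h_left=-1, h_right=10, diff=11 [FAIL (|-1-10|=11 > 1)], height=11
Node 37 violates the condition: |-1 - 1| = 2 > 1.
Result: Not balanced


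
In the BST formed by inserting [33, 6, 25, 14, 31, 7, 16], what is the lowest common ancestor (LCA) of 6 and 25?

Tree insertion order: [33, 6, 25, 14, 31, 7, 16]
Tree (level-order array): [33, 6, None, None, 25, 14, 31, 7, 16]
In a BST, the LCA of p=6, q=25 is the first node v on the
root-to-leaf path with p <= v <= q (go left if both < v, right if both > v).
Walk from root:
  at 33: both 6 and 25 < 33, go left
  at 6: 6 <= 6 <= 25, this is the LCA
LCA = 6


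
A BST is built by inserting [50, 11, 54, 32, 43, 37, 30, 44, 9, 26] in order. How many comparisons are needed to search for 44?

Search path for 44: 50 -> 11 -> 32 -> 43 -> 44
Found: True
Comparisons: 5


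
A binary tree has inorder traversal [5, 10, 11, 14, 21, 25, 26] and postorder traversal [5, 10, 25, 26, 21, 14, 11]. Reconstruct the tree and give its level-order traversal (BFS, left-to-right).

Inorder:   [5, 10, 11, 14, 21, 25, 26]
Postorder: [5, 10, 25, 26, 21, 14, 11]
Algorithm: postorder visits root last, so walk postorder right-to-left;
each value is the root of the current inorder slice — split it at that
value, recurse on the right subtree first, then the left.
Recursive splits:
  root=11; inorder splits into left=[5, 10], right=[14, 21, 25, 26]
  root=14; inorder splits into left=[], right=[21, 25, 26]
  root=21; inorder splits into left=[], right=[25, 26]
  root=26; inorder splits into left=[25], right=[]
  root=25; inorder splits into left=[], right=[]
  root=10; inorder splits into left=[5], right=[]
  root=5; inorder splits into left=[], right=[]
Reconstructed level-order: [11, 10, 14, 5, 21, 26, 25]


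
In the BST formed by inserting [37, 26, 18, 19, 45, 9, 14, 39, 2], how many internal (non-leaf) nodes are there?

Tree built from: [37, 26, 18, 19, 45, 9, 14, 39, 2]
Tree (level-order array): [37, 26, 45, 18, None, 39, None, 9, 19, None, None, 2, 14]
Rule: An internal node has at least one child.
Per-node child counts:
  node 37: 2 child(ren)
  node 26: 1 child(ren)
  node 18: 2 child(ren)
  node 9: 2 child(ren)
  node 2: 0 child(ren)
  node 14: 0 child(ren)
  node 19: 0 child(ren)
  node 45: 1 child(ren)
  node 39: 0 child(ren)
Matching nodes: [37, 26, 18, 9, 45]
Count of internal (non-leaf) nodes: 5


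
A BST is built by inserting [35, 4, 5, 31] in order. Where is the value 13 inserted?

Starting tree (level order): [35, 4, None, None, 5, None, 31]
Insertion path: 35 -> 4 -> 5 -> 31
Result: insert 13 as left child of 31
Final tree (level order): [35, 4, None, None, 5, None, 31, 13]


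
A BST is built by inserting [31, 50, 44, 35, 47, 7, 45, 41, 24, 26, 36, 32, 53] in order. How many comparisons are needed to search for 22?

Search path for 22: 31 -> 7 -> 24
Found: False
Comparisons: 3


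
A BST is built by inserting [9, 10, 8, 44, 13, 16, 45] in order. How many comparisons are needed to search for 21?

Search path for 21: 9 -> 10 -> 44 -> 13 -> 16
Found: False
Comparisons: 5


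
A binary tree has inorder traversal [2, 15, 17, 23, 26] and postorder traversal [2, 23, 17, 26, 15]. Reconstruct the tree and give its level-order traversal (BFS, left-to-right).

Inorder:   [2, 15, 17, 23, 26]
Postorder: [2, 23, 17, 26, 15]
Algorithm: postorder visits root last, so walk postorder right-to-left;
each value is the root of the current inorder slice — split it at that
value, recurse on the right subtree first, then the left.
Recursive splits:
  root=15; inorder splits into left=[2], right=[17, 23, 26]
  root=26; inorder splits into left=[17, 23], right=[]
  root=17; inorder splits into left=[], right=[23]
  root=23; inorder splits into left=[], right=[]
  root=2; inorder splits into left=[], right=[]
Reconstructed level-order: [15, 2, 26, 17, 23]


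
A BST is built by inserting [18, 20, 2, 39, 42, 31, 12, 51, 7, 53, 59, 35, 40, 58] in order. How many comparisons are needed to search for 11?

Search path for 11: 18 -> 2 -> 12 -> 7
Found: False
Comparisons: 4


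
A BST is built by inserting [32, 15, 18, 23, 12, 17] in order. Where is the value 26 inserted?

Starting tree (level order): [32, 15, None, 12, 18, None, None, 17, 23]
Insertion path: 32 -> 15 -> 18 -> 23
Result: insert 26 as right child of 23
Final tree (level order): [32, 15, None, 12, 18, None, None, 17, 23, None, None, None, 26]


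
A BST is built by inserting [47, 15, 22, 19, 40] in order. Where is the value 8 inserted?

Starting tree (level order): [47, 15, None, None, 22, 19, 40]
Insertion path: 47 -> 15
Result: insert 8 as left child of 15
Final tree (level order): [47, 15, None, 8, 22, None, None, 19, 40]


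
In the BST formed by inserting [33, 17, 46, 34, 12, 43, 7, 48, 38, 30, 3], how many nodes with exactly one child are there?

Tree built from: [33, 17, 46, 34, 12, 43, 7, 48, 38, 30, 3]
Tree (level-order array): [33, 17, 46, 12, 30, 34, 48, 7, None, None, None, None, 43, None, None, 3, None, 38]
Rule: These are nodes with exactly 1 non-null child.
Per-node child counts:
  node 33: 2 child(ren)
  node 17: 2 child(ren)
  node 12: 1 child(ren)
  node 7: 1 child(ren)
  node 3: 0 child(ren)
  node 30: 0 child(ren)
  node 46: 2 child(ren)
  node 34: 1 child(ren)
  node 43: 1 child(ren)
  node 38: 0 child(ren)
  node 48: 0 child(ren)
Matching nodes: [12, 7, 34, 43]
Count of nodes with exactly one child: 4


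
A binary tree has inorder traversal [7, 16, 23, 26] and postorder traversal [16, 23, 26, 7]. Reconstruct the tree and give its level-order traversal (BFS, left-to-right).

Inorder:   [7, 16, 23, 26]
Postorder: [16, 23, 26, 7]
Algorithm: postorder visits root last, so walk postorder right-to-left;
each value is the root of the current inorder slice — split it at that
value, recurse on the right subtree first, then the left.
Recursive splits:
  root=7; inorder splits into left=[], right=[16, 23, 26]
  root=26; inorder splits into left=[16, 23], right=[]
  root=23; inorder splits into left=[16], right=[]
  root=16; inorder splits into left=[], right=[]
Reconstructed level-order: [7, 26, 23, 16]


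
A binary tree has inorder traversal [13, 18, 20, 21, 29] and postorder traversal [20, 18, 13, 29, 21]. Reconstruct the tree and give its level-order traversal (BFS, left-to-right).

Inorder:   [13, 18, 20, 21, 29]
Postorder: [20, 18, 13, 29, 21]
Algorithm: postorder visits root last, so walk postorder right-to-left;
each value is the root of the current inorder slice — split it at that
value, recurse on the right subtree first, then the left.
Recursive splits:
  root=21; inorder splits into left=[13, 18, 20], right=[29]
  root=29; inorder splits into left=[], right=[]
  root=13; inorder splits into left=[], right=[18, 20]
  root=18; inorder splits into left=[], right=[20]
  root=20; inorder splits into left=[], right=[]
Reconstructed level-order: [21, 13, 29, 18, 20]


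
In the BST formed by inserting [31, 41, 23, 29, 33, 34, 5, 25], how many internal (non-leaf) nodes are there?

Tree built from: [31, 41, 23, 29, 33, 34, 5, 25]
Tree (level-order array): [31, 23, 41, 5, 29, 33, None, None, None, 25, None, None, 34]
Rule: An internal node has at least one child.
Per-node child counts:
  node 31: 2 child(ren)
  node 23: 2 child(ren)
  node 5: 0 child(ren)
  node 29: 1 child(ren)
  node 25: 0 child(ren)
  node 41: 1 child(ren)
  node 33: 1 child(ren)
  node 34: 0 child(ren)
Matching nodes: [31, 23, 29, 41, 33]
Count of internal (non-leaf) nodes: 5


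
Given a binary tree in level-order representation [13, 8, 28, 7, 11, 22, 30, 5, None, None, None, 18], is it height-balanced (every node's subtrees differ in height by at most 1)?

Tree (level-order array): [13, 8, 28, 7, 11, 22, 30, 5, None, None, None, 18]
Definition: a tree is height-balanced if, at every node, |h(left) - h(right)| <= 1 (empty subtree has height -1).
Bottom-up per-node check:
  node 5: h_left=-1, h_right=-1, diff=0 [OK], height=0
  node 7: h_left=0, h_right=-1, diff=1 [OK], height=1
  node 11: h_left=-1, h_right=-1, diff=0 [OK], height=0
  node 8: h_left=1, h_right=0, diff=1 [OK], height=2
  node 18: h_left=-1, h_right=-1, diff=0 [OK], height=0
  node 22: h_left=0, h_right=-1, diff=1 [OK], height=1
  node 30: h_left=-1, h_right=-1, diff=0 [OK], height=0
  node 28: h_left=1, h_right=0, diff=1 [OK], height=2
  node 13: h_left=2, h_right=2, diff=0 [OK], height=3
All nodes satisfy the balance condition.
Result: Balanced


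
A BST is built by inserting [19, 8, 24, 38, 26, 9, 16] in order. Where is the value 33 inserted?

Starting tree (level order): [19, 8, 24, None, 9, None, 38, None, 16, 26]
Insertion path: 19 -> 24 -> 38 -> 26
Result: insert 33 as right child of 26
Final tree (level order): [19, 8, 24, None, 9, None, 38, None, 16, 26, None, None, None, None, 33]


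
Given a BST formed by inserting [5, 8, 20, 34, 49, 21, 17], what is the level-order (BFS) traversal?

Tree insertion order: [5, 8, 20, 34, 49, 21, 17]
Tree (level-order array): [5, None, 8, None, 20, 17, 34, None, None, 21, 49]
BFS from the root, enqueuing left then right child of each popped node:
  queue [5] -> pop 5, enqueue [8], visited so far: [5]
  queue [8] -> pop 8, enqueue [20], visited so far: [5, 8]
  queue [20] -> pop 20, enqueue [17, 34], visited so far: [5, 8, 20]
  queue [17, 34] -> pop 17, enqueue [none], visited so far: [5, 8, 20, 17]
  queue [34] -> pop 34, enqueue [21, 49], visited so far: [5, 8, 20, 17, 34]
  queue [21, 49] -> pop 21, enqueue [none], visited so far: [5, 8, 20, 17, 34, 21]
  queue [49] -> pop 49, enqueue [none], visited so far: [5, 8, 20, 17, 34, 21, 49]
Result: [5, 8, 20, 17, 34, 21, 49]


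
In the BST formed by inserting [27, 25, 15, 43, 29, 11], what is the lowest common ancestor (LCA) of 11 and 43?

Tree insertion order: [27, 25, 15, 43, 29, 11]
Tree (level-order array): [27, 25, 43, 15, None, 29, None, 11]
In a BST, the LCA of p=11, q=43 is the first node v on the
root-to-leaf path with p <= v <= q (go left if both < v, right if both > v).
Walk from root:
  at 27: 11 <= 27 <= 43, this is the LCA
LCA = 27


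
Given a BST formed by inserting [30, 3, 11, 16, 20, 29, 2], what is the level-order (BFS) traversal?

Tree insertion order: [30, 3, 11, 16, 20, 29, 2]
Tree (level-order array): [30, 3, None, 2, 11, None, None, None, 16, None, 20, None, 29]
BFS from the root, enqueuing left then right child of each popped node:
  queue [30] -> pop 30, enqueue [3], visited so far: [30]
  queue [3] -> pop 3, enqueue [2, 11], visited so far: [30, 3]
  queue [2, 11] -> pop 2, enqueue [none], visited so far: [30, 3, 2]
  queue [11] -> pop 11, enqueue [16], visited so far: [30, 3, 2, 11]
  queue [16] -> pop 16, enqueue [20], visited so far: [30, 3, 2, 11, 16]
  queue [20] -> pop 20, enqueue [29], visited so far: [30, 3, 2, 11, 16, 20]
  queue [29] -> pop 29, enqueue [none], visited so far: [30, 3, 2, 11, 16, 20, 29]
Result: [30, 3, 2, 11, 16, 20, 29]


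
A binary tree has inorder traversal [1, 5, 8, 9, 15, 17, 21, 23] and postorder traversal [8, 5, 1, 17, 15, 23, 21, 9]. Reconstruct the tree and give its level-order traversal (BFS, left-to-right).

Inorder:   [1, 5, 8, 9, 15, 17, 21, 23]
Postorder: [8, 5, 1, 17, 15, 23, 21, 9]
Algorithm: postorder visits root last, so walk postorder right-to-left;
each value is the root of the current inorder slice — split it at that
value, recurse on the right subtree first, then the left.
Recursive splits:
  root=9; inorder splits into left=[1, 5, 8], right=[15, 17, 21, 23]
  root=21; inorder splits into left=[15, 17], right=[23]
  root=23; inorder splits into left=[], right=[]
  root=15; inorder splits into left=[], right=[17]
  root=17; inorder splits into left=[], right=[]
  root=1; inorder splits into left=[], right=[5, 8]
  root=5; inorder splits into left=[], right=[8]
  root=8; inorder splits into left=[], right=[]
Reconstructed level-order: [9, 1, 21, 5, 15, 23, 8, 17]


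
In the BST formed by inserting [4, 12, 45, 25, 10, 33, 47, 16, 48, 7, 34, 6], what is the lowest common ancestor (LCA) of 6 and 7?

Tree insertion order: [4, 12, 45, 25, 10, 33, 47, 16, 48, 7, 34, 6]
Tree (level-order array): [4, None, 12, 10, 45, 7, None, 25, 47, 6, None, 16, 33, None, 48, None, None, None, None, None, 34]
In a BST, the LCA of p=6, q=7 is the first node v on the
root-to-leaf path with p <= v <= q (go left if both < v, right if both > v).
Walk from root:
  at 4: both 6 and 7 > 4, go right
  at 12: both 6 and 7 < 12, go left
  at 10: both 6 and 7 < 10, go left
  at 7: 6 <= 7 <= 7, this is the LCA
LCA = 7


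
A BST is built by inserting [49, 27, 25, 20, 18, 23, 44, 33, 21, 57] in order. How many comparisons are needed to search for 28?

Search path for 28: 49 -> 27 -> 44 -> 33
Found: False
Comparisons: 4


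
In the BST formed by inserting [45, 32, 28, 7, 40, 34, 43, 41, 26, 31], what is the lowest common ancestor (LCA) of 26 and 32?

Tree insertion order: [45, 32, 28, 7, 40, 34, 43, 41, 26, 31]
Tree (level-order array): [45, 32, None, 28, 40, 7, 31, 34, 43, None, 26, None, None, None, None, 41]
In a BST, the LCA of p=26, q=32 is the first node v on the
root-to-leaf path with p <= v <= q (go left if both < v, right if both > v).
Walk from root:
  at 45: both 26 and 32 < 45, go left
  at 32: 26 <= 32 <= 32, this is the LCA
LCA = 32


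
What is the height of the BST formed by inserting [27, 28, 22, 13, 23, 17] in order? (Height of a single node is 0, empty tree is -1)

Insertion order: [27, 28, 22, 13, 23, 17]
Tree (level-order array): [27, 22, 28, 13, 23, None, None, None, 17]
Compute height bottom-up (empty subtree = -1):
  height(17) = 1 + max(-1, -1) = 0
  height(13) = 1 + max(-1, 0) = 1
  height(23) = 1 + max(-1, -1) = 0
  height(22) = 1 + max(1, 0) = 2
  height(28) = 1 + max(-1, -1) = 0
  height(27) = 1 + max(2, 0) = 3
Height = 3


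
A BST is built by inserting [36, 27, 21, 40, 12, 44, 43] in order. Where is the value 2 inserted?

Starting tree (level order): [36, 27, 40, 21, None, None, 44, 12, None, 43]
Insertion path: 36 -> 27 -> 21 -> 12
Result: insert 2 as left child of 12
Final tree (level order): [36, 27, 40, 21, None, None, 44, 12, None, 43, None, 2]


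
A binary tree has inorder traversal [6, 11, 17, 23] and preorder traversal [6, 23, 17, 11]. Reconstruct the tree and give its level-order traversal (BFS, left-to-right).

Inorder:  [6, 11, 17, 23]
Preorder: [6, 23, 17, 11]
Algorithm: preorder visits root first, so consume preorder in order;
for each root, split the current inorder slice at that value into
left-subtree inorder and right-subtree inorder, then recurse.
Recursive splits:
  root=6; inorder splits into left=[], right=[11, 17, 23]
  root=23; inorder splits into left=[11, 17], right=[]
  root=17; inorder splits into left=[11], right=[]
  root=11; inorder splits into left=[], right=[]
Reconstructed level-order: [6, 23, 17, 11]


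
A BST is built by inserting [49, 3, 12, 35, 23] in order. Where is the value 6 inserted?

Starting tree (level order): [49, 3, None, None, 12, None, 35, 23]
Insertion path: 49 -> 3 -> 12
Result: insert 6 as left child of 12
Final tree (level order): [49, 3, None, None, 12, 6, 35, None, None, 23]


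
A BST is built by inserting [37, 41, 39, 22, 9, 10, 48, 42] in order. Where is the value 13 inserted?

Starting tree (level order): [37, 22, 41, 9, None, 39, 48, None, 10, None, None, 42]
Insertion path: 37 -> 22 -> 9 -> 10
Result: insert 13 as right child of 10
Final tree (level order): [37, 22, 41, 9, None, 39, 48, None, 10, None, None, 42, None, None, 13]


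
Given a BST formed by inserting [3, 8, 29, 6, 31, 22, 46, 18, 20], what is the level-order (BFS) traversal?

Tree insertion order: [3, 8, 29, 6, 31, 22, 46, 18, 20]
Tree (level-order array): [3, None, 8, 6, 29, None, None, 22, 31, 18, None, None, 46, None, 20]
BFS from the root, enqueuing left then right child of each popped node:
  queue [3] -> pop 3, enqueue [8], visited so far: [3]
  queue [8] -> pop 8, enqueue [6, 29], visited so far: [3, 8]
  queue [6, 29] -> pop 6, enqueue [none], visited so far: [3, 8, 6]
  queue [29] -> pop 29, enqueue [22, 31], visited so far: [3, 8, 6, 29]
  queue [22, 31] -> pop 22, enqueue [18], visited so far: [3, 8, 6, 29, 22]
  queue [31, 18] -> pop 31, enqueue [46], visited so far: [3, 8, 6, 29, 22, 31]
  queue [18, 46] -> pop 18, enqueue [20], visited so far: [3, 8, 6, 29, 22, 31, 18]
  queue [46, 20] -> pop 46, enqueue [none], visited so far: [3, 8, 6, 29, 22, 31, 18, 46]
  queue [20] -> pop 20, enqueue [none], visited so far: [3, 8, 6, 29, 22, 31, 18, 46, 20]
Result: [3, 8, 6, 29, 22, 31, 18, 46, 20]
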